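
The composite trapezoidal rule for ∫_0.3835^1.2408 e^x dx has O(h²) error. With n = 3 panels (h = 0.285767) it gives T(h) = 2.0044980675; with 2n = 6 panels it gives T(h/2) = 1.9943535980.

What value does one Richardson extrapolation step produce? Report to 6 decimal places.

Leading term ∝ h^2; use weight 4 = 2^2.
Top: 4(1.9943535980) − (2.0044980675) = 5.9729163245
Divide by 2^2 − 1 = 3.
5.9729163245 ÷ 3 = 1.9909721082
Gap between inputs: 1.014e-02; correction applied: −0.0033814898.

1.990972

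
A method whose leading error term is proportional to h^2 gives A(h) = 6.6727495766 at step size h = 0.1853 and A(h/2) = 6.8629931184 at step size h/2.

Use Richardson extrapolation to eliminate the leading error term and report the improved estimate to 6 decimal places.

With r = 2 the leading error scales as h^2, so the weight is 2^2 = 4.
Weighted: 27.4519724736 − 6.6727495766 = 20.7792228970
Divide by 2^2 − 1 = 3.
20.7792228970 ÷ 3 = 6.9264076323

6.926408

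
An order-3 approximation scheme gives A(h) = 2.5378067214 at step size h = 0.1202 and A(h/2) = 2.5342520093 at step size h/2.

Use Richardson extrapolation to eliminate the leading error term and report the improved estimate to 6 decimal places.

2.533744

r = 3: numerator weight 8, denominator 7.
Weighted: 20.2740160744 − 2.5378067214 = 17.7362093530
R = 17.7362093530/7 = 2.5337441933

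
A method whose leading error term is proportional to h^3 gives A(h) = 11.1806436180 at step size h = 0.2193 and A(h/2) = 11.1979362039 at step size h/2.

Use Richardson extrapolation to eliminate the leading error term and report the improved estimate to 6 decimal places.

11.200407

With r = 3 the leading error scales as h^3, so the weight is 2^3 = 8.
8·11.1979362039 = 89.5834896312; subtract 11.1806436180 → 78.4028460132
Divide by 2^3 − 1 = 7.
R = 78.4028460132/7 = 11.2004065733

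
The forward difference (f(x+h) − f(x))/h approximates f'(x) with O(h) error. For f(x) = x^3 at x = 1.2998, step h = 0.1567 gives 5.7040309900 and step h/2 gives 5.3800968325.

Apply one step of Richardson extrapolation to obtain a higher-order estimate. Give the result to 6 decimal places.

Method order is 1; weight 2^1 = 2.
Weighted: 10.7601936650 − 5.7040309900 = 5.0561626750
5.0561626750 ÷ 1 = 5.0561626750

5.056163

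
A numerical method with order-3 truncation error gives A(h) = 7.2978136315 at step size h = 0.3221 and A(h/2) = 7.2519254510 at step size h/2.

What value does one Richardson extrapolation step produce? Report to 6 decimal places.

7.245370

Order 3 gives 2^r = 8 and 2^r − 1 = 7.
Weighted: 58.0154036080 − 7.2978136315 = 50.7175899765
Denominator 8 − 1 = 7.
Extrapolated: 50.7175899765 / 7 = 7.2453699966
Shift from A(h/2): −0.0065554544.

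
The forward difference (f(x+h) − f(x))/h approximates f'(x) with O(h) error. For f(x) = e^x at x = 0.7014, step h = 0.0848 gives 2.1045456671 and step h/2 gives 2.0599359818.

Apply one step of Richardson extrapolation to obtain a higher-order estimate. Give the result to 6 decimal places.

2.015326

Order 1 gives 2^r = 2 and 2^r − 1 = 1.
Numerator 2·A(h/2) − A(h) = 2·2.0599359818 − 2.1045456671 = 2.0153262965
Extrapolated: 2.0153262965 / 1 = 2.0153262965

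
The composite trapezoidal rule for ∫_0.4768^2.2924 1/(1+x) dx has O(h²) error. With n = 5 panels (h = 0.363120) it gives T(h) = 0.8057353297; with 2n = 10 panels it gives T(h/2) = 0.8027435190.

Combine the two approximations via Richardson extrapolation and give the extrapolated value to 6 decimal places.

r = 2, so 2^r = 4.
4*0.8027435190 − 0.8057353297 = 2.4052387463
Extrapolated: 2.4052387463 / 3 = 0.8017462488

0.801746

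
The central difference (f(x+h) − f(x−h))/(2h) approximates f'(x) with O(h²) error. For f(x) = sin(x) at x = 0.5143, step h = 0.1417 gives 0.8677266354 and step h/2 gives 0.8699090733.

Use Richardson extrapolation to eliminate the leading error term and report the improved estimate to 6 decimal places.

0.870637

Method order is 2; weight 2^2 = 4.
Difference of the inputs: 0.8699090733 − 0.8677266354 = 0.0021824379
Correction (A(h/2) − A(h))/(4 − 1) = 0.0021824379/3 = 0.0007274793
R = 0.8699090733 + 0.0007274793 = 0.8706365526
Correction |R − A(h/2)| = 7.275e-04; gap |A(h/2) − A(h)| = 2.182e-03.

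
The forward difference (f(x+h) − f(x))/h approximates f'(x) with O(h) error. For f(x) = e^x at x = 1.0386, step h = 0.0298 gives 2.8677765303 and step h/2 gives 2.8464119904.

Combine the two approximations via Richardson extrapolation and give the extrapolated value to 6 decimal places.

2.825047

With r = 1 the leading error scales as h^1, so the weight is 2^1 = 2.
Weighted: 5.6928239808 − 2.8677765303 = 2.8250474505
Divide by 2^1 − 1 = 1.
(2*2.8464119904 − 2.8677765303)/(2 − 1) = 2.8250474505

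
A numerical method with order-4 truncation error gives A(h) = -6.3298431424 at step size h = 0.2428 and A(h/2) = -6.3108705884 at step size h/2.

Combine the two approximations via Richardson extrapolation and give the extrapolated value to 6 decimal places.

-6.309606

Method order is 4; weight 2^4 = 16.
2^4·A(h/2) = -100.9739294144; minus A(h) gives -94.6440862720.
(-94.6440862720) ÷ 15 = -6.3096057515
Gap between inputs: 1.897e-02; correction applied: +0.0012648369.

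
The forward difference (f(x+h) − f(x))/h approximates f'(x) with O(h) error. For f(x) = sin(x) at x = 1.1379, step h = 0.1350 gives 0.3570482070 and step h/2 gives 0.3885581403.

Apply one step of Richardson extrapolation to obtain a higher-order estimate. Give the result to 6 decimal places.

0.420068

r = 1, so 2^r = 2.
2^1*A(h/2) = 0.7771162806; minus A(h) gives 0.4200680736.
Divide by 2^1 − 1 = 1.
0.4200680736 ÷ 1 = 0.4200680736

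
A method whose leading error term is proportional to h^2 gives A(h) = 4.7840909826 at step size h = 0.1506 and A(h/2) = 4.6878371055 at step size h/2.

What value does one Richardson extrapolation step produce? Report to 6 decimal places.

The method has order 2: 2^2 = 4.
Weighted: 18.7513484220 − 4.7840909826 = 13.9672574394
13.9672574394 ÷ 3 = 4.6557524798
Gap between inputs: 9.625e-02; correction applied: −0.0320846257.

4.655752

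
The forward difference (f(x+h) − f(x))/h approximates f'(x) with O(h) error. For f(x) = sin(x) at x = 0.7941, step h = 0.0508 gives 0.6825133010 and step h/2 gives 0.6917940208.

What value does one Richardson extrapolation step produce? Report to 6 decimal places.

Leading term ∝ h^1; use weight 2 = 2^1.
Top: 2(0.6917940208) − (0.6825133010) = 0.7010747406
(2*0.6917940208 − 0.6825133010)/(2 − 1) = 0.7010747406

0.701075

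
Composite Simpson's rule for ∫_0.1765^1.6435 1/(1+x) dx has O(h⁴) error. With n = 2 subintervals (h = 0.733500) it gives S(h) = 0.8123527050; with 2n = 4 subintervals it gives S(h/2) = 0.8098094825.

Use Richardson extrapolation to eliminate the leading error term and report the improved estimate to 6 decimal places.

r = 4: numerator weight 16, denominator 15.
16 × 0.8098094825 = 12.9569517200; subtract 0.8123527050 → 12.1445990150
Divide by 2^4 − 1 = 15.
Result: 0.8096399343

0.809640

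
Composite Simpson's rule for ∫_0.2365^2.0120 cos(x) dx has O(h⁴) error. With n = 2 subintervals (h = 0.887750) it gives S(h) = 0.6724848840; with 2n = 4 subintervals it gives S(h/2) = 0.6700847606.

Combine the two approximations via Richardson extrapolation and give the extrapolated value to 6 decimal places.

0.669925

Leading term ∝ h^4; use weight 16 = 2^4.
Numerator 16*A(h/2) − A(h) = 16*0.6700847606 − 0.6724848840 = 10.0488712856
(16*0.6700847606 − 0.6724848840)/(16 − 1) = 0.6699247524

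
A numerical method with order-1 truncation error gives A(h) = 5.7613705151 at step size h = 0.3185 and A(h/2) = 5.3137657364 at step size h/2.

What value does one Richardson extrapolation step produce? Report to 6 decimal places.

With r = 1 the leading error scales as h^1, so the weight is 2^1 = 2.
Weighted: 10.6275314728 − 5.7613705151 = 4.8661609577
Extrapolated: 4.8661609577 / 1 = 4.8661609577
Shift from A(h/2): −0.4476047787.

4.866161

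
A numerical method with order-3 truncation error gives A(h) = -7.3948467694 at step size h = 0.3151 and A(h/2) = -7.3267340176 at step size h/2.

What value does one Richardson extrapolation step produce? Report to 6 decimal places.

Method order is 3; weight 2^3 = 8.
Weighted: (-58.6138721408) − (-7.3948467694) = -51.2190253714
R = (-51.2190253714)/7 = -7.3170036245
Gap between inputs: 6.811e-02; correction applied: +0.0097303931.

-7.317004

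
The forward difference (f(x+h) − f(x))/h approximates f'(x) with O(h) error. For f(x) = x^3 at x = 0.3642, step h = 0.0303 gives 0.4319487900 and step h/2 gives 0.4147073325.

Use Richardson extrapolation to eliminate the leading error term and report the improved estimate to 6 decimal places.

0.397466

With r = 1 the leading error scales as h^1, so the weight is 2^1 = 2.
2^1*A(h/2) = 0.8294146650; minus A(h) gives 0.3974658750.
Divide by 2^1 − 1 = 1.
(2*0.4147073325 − 0.4319487900)/(2 − 1) = 0.3974658750
Gap between inputs: 1.724e-02; correction applied: −0.0172414575.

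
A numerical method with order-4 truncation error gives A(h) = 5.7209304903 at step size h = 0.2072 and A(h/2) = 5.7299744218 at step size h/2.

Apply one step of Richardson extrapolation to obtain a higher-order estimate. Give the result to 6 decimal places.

With r = 4 the leading error scales as h^4, so the weight is 2^4 = 16.
Numerator 16·A(h/2) − A(h) = 16·5.7299744218 − 5.7209304903 = 85.9586602585
Extrapolated: 85.9586602585 / 15 = 5.7305773506
Correction |R − A(h/2)| = 6.029e-04; gap |A(h/2) − A(h)| = 9.044e-03.

5.730577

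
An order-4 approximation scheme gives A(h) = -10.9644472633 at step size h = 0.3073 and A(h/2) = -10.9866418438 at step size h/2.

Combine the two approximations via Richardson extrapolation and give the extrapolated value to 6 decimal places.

-10.988121

Method order is 4; weight 2^4 = 16.
16×(-10.9866418438) − (-10.9644472633) = -164.8218222375
Extrapolated: (-164.8218222375) / 15 = -10.9881214825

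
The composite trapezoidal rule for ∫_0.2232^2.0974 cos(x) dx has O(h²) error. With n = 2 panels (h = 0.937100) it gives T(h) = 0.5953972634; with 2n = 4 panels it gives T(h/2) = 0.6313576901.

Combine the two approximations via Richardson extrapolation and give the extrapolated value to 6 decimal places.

Leading term ∝ h^2; use weight 4 = 2^2.
Difference of the inputs: 0.6313576901 − 0.5953972634 = 0.0359604267
Correction (A(h/2) − A(h))/(4 − 1) = 0.0359604267/3 = 0.0119868089
R = 0.6313576901 + 0.0119868089 = 0.6433444990

0.643344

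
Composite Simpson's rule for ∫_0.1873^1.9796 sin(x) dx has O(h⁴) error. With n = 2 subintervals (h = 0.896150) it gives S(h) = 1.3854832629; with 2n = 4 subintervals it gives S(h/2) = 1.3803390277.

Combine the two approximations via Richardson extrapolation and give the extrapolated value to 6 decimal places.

Error is O(h^4); halving h shrinks it by 2^4 = 16.
Numerator 16·A(h/2) − A(h) = 16·1.3803390277 − 1.3854832629 = 20.6999411803
(16·1.3803390277 − 1.3854832629)/(16 − 1) = 1.3799960787
Correction |R − A(h/2)| = 3.429e-04; gap |A(h/2) − A(h)| = 5.144e-03.

1.379996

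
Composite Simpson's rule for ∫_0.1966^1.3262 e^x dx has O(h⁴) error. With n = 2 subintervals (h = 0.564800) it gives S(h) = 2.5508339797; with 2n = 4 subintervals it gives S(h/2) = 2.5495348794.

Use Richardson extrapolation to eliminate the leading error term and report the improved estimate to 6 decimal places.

r = 4, so 2^r = 16.
16·2.5495348794 = 40.7925580704; subtract 2.5508339797 → 38.2417240907
38.2417240907 ÷ 15 = 2.5494482727

2.549448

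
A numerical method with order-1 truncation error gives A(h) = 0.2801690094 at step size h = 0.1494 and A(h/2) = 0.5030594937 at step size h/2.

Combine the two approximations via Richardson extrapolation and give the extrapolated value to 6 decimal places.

Error is O(h^1); halving h shrinks it by 2^1 = 2.
Weighted: 1.0061189874 − 0.2801690094 = 0.7259499780
Extrapolated: 0.7259499780 / 1 = 0.7259499780
Correction |R − A(h/2)| = 2.229e-01; gap |A(h/2) − A(h)| = 2.229e-01.

0.725950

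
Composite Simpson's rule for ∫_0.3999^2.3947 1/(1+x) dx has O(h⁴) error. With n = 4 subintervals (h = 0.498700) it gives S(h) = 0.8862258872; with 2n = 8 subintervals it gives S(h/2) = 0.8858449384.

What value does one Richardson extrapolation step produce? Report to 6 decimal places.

0.885820

The method has order 4: 2^4 = 16.
Numerator 16 × A(h/2) − A(h) = 16 × 0.8858449384 − 0.8862258872 = 13.2872931272
Denominator 16 − 1 = 15.
13.2872931272 ÷ 15 = 0.8858195418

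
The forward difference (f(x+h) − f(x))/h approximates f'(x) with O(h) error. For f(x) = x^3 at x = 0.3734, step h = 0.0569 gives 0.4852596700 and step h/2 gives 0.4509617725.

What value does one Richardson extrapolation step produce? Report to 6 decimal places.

0.416664

The method has order 1: 2^1 = 2.
2^1*A(h/2) = 0.9019235450; minus A(h) gives 0.4166638750.
R = 0.4166638750/1 = 0.4166638750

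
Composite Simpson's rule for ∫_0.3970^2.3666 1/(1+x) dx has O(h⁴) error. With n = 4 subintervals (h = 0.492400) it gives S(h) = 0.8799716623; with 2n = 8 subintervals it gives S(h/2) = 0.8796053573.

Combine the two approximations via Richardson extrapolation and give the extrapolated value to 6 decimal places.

0.879581

Error is O(h^4); halving h shrinks it by 2^4 = 16.
Numerator 16 × A(h/2) − A(h) = 16 × 0.8796053573 − 0.8799716623 = 13.1937140545
Divide by 2^4 − 1 = 15.
13.1937140545 ÷ 15 = 0.8795809370
Correction |R − A(h/2)| = 2.442e-05; gap |A(h/2) − A(h)| = 3.663e-04.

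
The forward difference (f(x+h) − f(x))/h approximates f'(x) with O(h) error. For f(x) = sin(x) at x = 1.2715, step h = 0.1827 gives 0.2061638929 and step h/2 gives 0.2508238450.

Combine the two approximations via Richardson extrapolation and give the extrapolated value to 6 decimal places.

0.295484

The method has order 1: 2^1 = 2.
2*0.2508238450 − 0.2061638929 = 0.2954837971
Denominator 2 − 1 = 1.
Extrapolated: 0.2954837971 / 1 = 0.2954837971
Gap between inputs: 4.466e-02; correction applied: +0.0446599521.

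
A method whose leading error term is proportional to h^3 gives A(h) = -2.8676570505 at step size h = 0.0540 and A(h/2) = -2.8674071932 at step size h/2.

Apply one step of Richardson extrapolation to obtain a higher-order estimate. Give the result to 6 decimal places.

r = 3: numerator weight 8, denominator 7.
Difference of the inputs: -2.8674071932 − (-2.8676570505) = 0.0002498573
Divide by 2^3 − 1 = 7: 0.0002498573/7 = 0.0000356939
R = A(h/2) + (A(h/2) − A(h))/7 = -2.8674071932 + 0.0000356939 = -2.8673714993
Correction |R − A(h/2)| = 3.569e-05; gap |A(h/2) − A(h)| = 2.499e-04.

-2.867371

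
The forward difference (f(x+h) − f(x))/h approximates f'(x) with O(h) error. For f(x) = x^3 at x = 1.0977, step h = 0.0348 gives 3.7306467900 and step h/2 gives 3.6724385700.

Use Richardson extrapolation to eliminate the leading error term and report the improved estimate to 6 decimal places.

With r = 1 the leading error scales as h^1, so the weight is 2^1 = 2.
2 × 3.6724385700 − 3.7306467900 = 3.6142303500
(2 × 3.6724385700 − 3.7306467900)/(2 − 1) = 3.6142303500

3.614230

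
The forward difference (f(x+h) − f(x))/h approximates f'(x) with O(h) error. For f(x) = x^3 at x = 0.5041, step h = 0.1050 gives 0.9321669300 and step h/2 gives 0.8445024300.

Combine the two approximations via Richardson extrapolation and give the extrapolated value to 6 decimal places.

0.756838

The method has order 1: 2^1 = 2.
2*0.8445024300 = 1.6890048600; subtract 0.9321669300 → 0.7568379300
R = 0.7568379300/1 = 0.7568379300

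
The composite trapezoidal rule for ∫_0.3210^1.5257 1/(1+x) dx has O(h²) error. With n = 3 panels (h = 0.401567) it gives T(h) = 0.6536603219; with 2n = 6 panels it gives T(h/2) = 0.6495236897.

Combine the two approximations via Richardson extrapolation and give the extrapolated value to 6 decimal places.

0.648145

r = 2: numerator weight 4, denominator 3.
4·0.6495236897 = 2.5980947588; 2.5980947588 − 0.6536603219 = 1.9444344369
Denominator 4 − 1 = 3.
So the Richardson estimate is 0.6481448123.
Shift from A(h/2): −0.0013788774.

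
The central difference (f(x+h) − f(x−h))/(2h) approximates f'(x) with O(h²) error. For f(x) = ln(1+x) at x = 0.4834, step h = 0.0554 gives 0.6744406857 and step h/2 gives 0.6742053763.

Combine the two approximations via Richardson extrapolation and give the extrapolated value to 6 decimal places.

0.674127

Error is O(h^2); halving h shrinks it by 2^2 = 4.
Difference of the inputs: 0.6742053763 − 0.6744406857 = -0.0002353094
Correction (A(h/2) − A(h))/(4 − 1) = (-0.0002353094)/3 = -0.0000784365
R = A(h/2) + (A(h/2) − A(h))/3 = 0.6742053763 − 0.0000784365 = 0.6741269398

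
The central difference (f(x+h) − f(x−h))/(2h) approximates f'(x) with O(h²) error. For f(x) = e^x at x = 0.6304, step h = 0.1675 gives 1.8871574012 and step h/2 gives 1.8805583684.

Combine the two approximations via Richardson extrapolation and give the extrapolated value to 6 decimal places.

Leading term ∝ h^2; use weight 4 = 2^2.
Top: 4(1.8805583684) − (1.8871574012) = 5.6350760724
Extrapolated: 5.6350760724 / 3 = 1.8783586908

1.878359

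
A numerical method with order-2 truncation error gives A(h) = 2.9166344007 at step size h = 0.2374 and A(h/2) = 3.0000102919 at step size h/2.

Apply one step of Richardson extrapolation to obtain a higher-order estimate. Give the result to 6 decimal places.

3.027802

r = 2: numerator weight 4, denominator 3.
4 × 3.0000102919 = 12.0000411676; 12.0000411676 − 2.9166344007 = 9.0834067669
(4 × 3.0000102919 − 2.9166344007)/(4 − 1) = 3.0278022556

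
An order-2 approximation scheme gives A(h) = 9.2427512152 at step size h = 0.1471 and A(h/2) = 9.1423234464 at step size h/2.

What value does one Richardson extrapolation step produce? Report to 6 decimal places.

Error is O(h^2); halving h shrinks it by 2^2 = 4.
2^2×A(h/2) = 36.5692937856; minus A(h) gives 27.3265425704.
R = 27.3265425704/3 = 9.1088475235
Gap between inputs: 1.004e-01; correction applied: −0.0334759229.

9.108848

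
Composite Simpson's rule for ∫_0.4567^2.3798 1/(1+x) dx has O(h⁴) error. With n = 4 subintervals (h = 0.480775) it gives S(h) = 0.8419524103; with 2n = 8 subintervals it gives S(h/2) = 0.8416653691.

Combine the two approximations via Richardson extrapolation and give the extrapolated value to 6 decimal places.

0.841646

Leading term ∝ h^4; use weight 16 = 2^4.
Numerator 16·A(h/2) − A(h) = 16·0.8416653691 − 0.8419524103 = 12.6246934953
12.6246934953 ÷ 15 = 0.8416462330
Gap between inputs: 2.870e-04; correction applied: −0.0000191361.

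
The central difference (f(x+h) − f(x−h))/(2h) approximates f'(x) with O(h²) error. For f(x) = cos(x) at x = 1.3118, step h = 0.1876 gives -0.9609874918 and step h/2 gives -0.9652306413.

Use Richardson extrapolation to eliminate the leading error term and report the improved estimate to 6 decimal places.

-0.966645

Leading term ∝ h^2; use weight 4 = 2^2.
Weighted: (-3.8609225652) − (-0.9609874918) = -2.8999350734
(-2.8999350734) ÷ 3 = -0.9666450245
Shift from A(h/2): −0.0014143832.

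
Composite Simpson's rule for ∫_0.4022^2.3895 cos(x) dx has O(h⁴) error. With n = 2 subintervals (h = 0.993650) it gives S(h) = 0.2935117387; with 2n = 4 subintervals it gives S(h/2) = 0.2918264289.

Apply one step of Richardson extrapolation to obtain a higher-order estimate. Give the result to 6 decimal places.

Method order is 4; weight 2^4 = 16.
A(h/2) − A(h) = 0.2918264289 − 0.2935117387 = -0.0016853098
Correction (A(h/2) − A(h))/(16 − 1) = (-0.0016853098)/15 = -0.0001123540
R = 0.2918264289 − 0.0001123540 = 0.2917140749

0.291714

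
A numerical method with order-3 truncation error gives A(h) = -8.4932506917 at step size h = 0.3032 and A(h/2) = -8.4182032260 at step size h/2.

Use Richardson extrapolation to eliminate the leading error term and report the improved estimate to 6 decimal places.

-8.407482

Method order is 3; weight 2^3 = 8.
Top: 8(-8.4182032260) − (-8.4932506917) = -58.8523751163
(8*(-8.4182032260) − (-8.4932506917))/(8 − 1) = -8.4074821595
Shift from A(h/2): +0.0107210665.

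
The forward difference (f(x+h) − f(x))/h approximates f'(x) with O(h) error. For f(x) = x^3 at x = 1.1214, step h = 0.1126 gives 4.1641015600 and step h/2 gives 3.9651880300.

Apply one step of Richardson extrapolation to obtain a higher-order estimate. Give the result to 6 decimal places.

Order 1 gives 2^r = 2 and 2^r − 1 = 1.
Top: 2(3.9651880300) − (4.1641015600) = 3.7662745000
Denominator 2 − 1 = 1.
(2·3.9651880300 − 4.1641015600)/(2 − 1) = 3.7662745000
Gap between inputs: 1.989e-01; correction applied: −0.1989135300.

3.766275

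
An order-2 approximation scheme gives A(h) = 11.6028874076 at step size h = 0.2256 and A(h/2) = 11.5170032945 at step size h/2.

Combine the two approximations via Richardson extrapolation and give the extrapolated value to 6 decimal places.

11.488375

r = 2, so 2^r = 4.
Weighted: 46.0680131780 − 11.6028874076 = 34.4651257704
(4·11.5170032945 − 11.6028874076)/(4 − 1) = 11.4883752568
Shift from A(h/2): −0.0286280377.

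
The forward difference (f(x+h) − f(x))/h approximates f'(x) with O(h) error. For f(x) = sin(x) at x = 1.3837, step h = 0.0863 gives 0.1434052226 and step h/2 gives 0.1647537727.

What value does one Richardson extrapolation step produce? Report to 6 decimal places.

r = 1, so 2^r = 2.
Difference of the inputs: 0.1647537727 − 0.1434052226 = 0.0213485501
Divide by 2^1 − 1 = 1: 0.0213485501/1 = 0.0213485501
R = 0.1647537727 + 0.0213485501 = 0.1861023228

0.186102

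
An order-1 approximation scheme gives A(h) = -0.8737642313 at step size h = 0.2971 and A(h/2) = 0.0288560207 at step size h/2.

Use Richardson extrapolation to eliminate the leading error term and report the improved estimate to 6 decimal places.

Error is O(h^1); halving h shrinks it by 2^1 = 2.
Numerator 2×A(h/2) − A(h) = 2×0.0288560207 − (-0.8737642313) = 0.9314762727
Divide by 2^1 − 1 = 1.
Result: 0.9314762727
Gap between inputs: 9.026e-01; correction applied: +0.9026202520.

0.931476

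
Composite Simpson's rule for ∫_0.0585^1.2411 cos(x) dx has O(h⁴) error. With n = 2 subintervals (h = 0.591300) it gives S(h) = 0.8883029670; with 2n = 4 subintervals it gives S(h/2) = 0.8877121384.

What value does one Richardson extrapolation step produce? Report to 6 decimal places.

Error is O(h^4); halving h shrinks it by 2^4 = 16.
16×0.8877121384 = 14.2033942144; 14.2033942144 − 0.8883029670 = 13.3150912474
Extrapolated: 13.3150912474 / 15 = 0.8876727498
Shift from A(h/2): −0.0000393886.

0.887673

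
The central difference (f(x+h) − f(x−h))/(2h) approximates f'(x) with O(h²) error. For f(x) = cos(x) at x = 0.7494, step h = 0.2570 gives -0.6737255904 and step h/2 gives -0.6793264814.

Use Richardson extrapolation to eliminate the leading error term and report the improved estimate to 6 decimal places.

r = 2: numerator weight 4, denominator 3.
A(h/2) − A(h) = -0.6793264814 − (-0.6737255904) = -0.0056008910
Correction (A(h/2) − A(h))/(4 − 1) = (-0.0056008910)/3 = -0.0018669637
R = A(h/2) + (A(h/2) − A(h))/3 = -0.6793264814 − 0.0018669637 = -0.6811934451
Shift from A(h/2): −0.0018669637.

-0.681193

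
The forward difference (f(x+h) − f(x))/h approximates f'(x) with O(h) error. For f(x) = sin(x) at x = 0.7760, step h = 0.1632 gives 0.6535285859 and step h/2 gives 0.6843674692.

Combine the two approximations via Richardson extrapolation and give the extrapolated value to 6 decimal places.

r = 1, so 2^r = 2.
2^1*A(h/2) = 1.3687349384; minus A(h) gives 0.7152063525.
0.7152063525 ÷ 1 = 0.7152063525

0.715206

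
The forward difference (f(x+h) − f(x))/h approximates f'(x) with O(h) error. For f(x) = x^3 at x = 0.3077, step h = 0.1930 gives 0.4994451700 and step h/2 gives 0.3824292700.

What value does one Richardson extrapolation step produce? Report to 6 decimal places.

Order 1 gives 2^r = 2 and 2^r − 1 = 1.
2^1*A(h/2) = 0.7648585400; minus A(h) gives 0.2654133700.
Divide by 2^1 − 1 = 1.
R = 0.2654133700/1 = 0.2654133700
Gap between inputs: 1.170e-01; correction applied: −0.1170159000.

0.265413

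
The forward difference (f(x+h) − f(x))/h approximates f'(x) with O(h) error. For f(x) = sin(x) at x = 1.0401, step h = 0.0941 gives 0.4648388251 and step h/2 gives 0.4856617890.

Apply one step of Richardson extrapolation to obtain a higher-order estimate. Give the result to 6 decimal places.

0.506485

r = 1, so 2^r = 2.
Top: 2(0.4856617890) − (0.4648388251) = 0.5064847529
(2 × 0.4856617890 − 0.4648388251)/(2 − 1) = 0.5064847529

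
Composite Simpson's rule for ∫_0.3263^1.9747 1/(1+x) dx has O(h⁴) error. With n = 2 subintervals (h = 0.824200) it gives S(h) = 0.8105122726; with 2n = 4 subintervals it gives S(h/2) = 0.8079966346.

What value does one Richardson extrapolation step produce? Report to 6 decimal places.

0.807829

The method has order 4: 2^4 = 16.
16*0.8079966346 = 12.9279461536; 12.9279461536 − 0.8105122726 = 12.1174338810
Divide by 2^4 − 1 = 15.
R = 12.1174338810/15 = 0.8078289254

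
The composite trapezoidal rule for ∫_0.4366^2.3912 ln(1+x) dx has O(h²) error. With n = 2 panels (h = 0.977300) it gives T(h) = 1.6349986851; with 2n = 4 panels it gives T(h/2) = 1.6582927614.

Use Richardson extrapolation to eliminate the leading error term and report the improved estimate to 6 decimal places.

Order 2 gives 2^r = 4 and 2^r − 1 = 3.
Top: 4(1.6582927614) − (1.6349986851) = 4.9981723605
(4·1.6582927614 − 1.6349986851)/(4 − 1) = 1.6660574535
Gap between inputs: 2.329e-02; correction applied: +0.0077646921.

1.666057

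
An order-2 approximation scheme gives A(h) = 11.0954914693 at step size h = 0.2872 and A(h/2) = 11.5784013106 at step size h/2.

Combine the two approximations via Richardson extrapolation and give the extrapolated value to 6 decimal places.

Order 2 gives 2^r = 4 and 2^r − 1 = 3.
A(h/2) − A(h) = 11.5784013106 − 11.0954914693 = 0.4829098413
Divide by 2^2 − 1 = 3: 0.4829098413/3 = 0.1609699471
R = 11.5784013106 + 0.1609699471 = 11.7393712577

11.739371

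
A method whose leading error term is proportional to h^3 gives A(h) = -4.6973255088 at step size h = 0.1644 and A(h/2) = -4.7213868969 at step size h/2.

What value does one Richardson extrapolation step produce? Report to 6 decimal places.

Leading term ∝ h^3; use weight 8 = 2^3.
2^3 × A(h/2) = -37.7710951752; minus A(h) gives -33.0737696664.
Denominator 8 − 1 = 7.
Extrapolated: (-33.0737696664) / 7 = -4.7248242381

-4.724824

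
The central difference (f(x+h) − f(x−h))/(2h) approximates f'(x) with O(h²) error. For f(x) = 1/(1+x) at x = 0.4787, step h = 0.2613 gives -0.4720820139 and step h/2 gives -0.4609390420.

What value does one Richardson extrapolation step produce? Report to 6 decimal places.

Order 2 gives 2^r = 4 and 2^r − 1 = 3.
4 × (-0.4609390420) = -1.8437561680; subtract (-0.4720820139) → -1.3716741541
Divide by 2^2 − 1 = 3.
So the Richardson estimate is -0.4572247180.

-0.457225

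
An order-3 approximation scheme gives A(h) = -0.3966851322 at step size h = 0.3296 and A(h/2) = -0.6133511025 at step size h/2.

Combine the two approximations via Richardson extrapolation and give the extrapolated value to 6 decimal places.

r = 3: numerator weight 8, denominator 7.
8·(-0.6133511025) = -4.9068088200; (-4.9068088200) − (-0.3966851322) = -4.5101236878
(8·(-0.6133511025) − (-0.3966851322))/(8 − 1) = -0.6443033840
Gap between inputs: 2.167e-01; correction applied: −0.0309522815.

-0.644303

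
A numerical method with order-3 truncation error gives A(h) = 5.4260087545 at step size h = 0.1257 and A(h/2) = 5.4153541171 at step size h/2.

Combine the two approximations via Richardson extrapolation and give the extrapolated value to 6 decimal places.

The method has order 3: 2^3 = 8.
2^3 × A(h/2) = 43.3228329368; minus A(h) gives 37.8968241823.
(8 × 5.4153541171 − 5.4260087545)/(8 − 1) = 5.4138320260

5.413832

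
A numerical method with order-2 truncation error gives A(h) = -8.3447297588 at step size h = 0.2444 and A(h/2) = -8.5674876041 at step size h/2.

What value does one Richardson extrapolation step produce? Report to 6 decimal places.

-8.641740

r = 2, so 2^r = 4.
Top: 4(-8.5674876041) − (-8.3447297588) = -25.9252206576
(4 × (-8.5674876041) − (-8.3447297588))/(4 − 1) = -8.6417402192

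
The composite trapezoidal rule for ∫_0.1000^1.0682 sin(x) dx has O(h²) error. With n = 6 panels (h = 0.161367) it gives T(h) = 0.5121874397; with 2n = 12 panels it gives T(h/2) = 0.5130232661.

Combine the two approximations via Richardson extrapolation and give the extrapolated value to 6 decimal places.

0.513302

Method order is 2; weight 2^2 = 4.
Difference of the inputs: 0.5130232661 − 0.5121874397 = 0.0008358264
Correction (A(h/2) − A(h))/(4 − 1) = 0.0008358264/3 = 0.0002786088
R = 0.5130232661 + 0.0002786088 = 0.5133018749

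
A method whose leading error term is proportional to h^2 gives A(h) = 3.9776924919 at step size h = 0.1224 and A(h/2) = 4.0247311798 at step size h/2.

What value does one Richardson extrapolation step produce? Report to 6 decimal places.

r = 2, so 2^r = 4.
4 × 4.0247311798 = 16.0989247192; subtract 3.9776924919 → 12.1212322273
Divide by 2^2 − 1 = 3.
Extrapolated: 12.1212322273 / 3 = 4.0404107424

4.040411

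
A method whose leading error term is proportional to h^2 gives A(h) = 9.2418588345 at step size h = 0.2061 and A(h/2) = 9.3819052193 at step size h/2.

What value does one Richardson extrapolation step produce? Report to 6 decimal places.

9.428587

Method order is 2; weight 2^2 = 4.
4*9.3819052193 − 9.2418588345 = 28.2857620427
Denominator 4 − 1 = 3.
Extrapolated: 28.2857620427 / 3 = 9.4285873476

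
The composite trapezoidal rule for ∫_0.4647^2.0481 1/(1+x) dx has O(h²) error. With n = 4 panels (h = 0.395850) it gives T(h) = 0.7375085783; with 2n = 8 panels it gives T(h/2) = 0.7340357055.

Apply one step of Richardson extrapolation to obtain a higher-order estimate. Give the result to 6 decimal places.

r = 2: numerator weight 4, denominator 3.
4 × 0.7340357055 = 2.9361428220; subtract 0.7375085783 → 2.1986342437
Divide by 2^2 − 1 = 3.
2.1986342437 ÷ 3 = 0.7328780812

0.732878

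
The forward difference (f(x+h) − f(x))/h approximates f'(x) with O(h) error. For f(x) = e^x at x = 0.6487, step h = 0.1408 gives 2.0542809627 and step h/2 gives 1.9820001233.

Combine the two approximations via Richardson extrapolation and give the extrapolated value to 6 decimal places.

With r = 1 the leading error scales as h^1, so the weight is 2^1 = 2.
Numerator 2×A(h/2) − A(h) = 2×1.9820001233 − 2.0542809627 = 1.9097192839
Extrapolated: 1.9097192839 / 1 = 1.9097192839

1.909719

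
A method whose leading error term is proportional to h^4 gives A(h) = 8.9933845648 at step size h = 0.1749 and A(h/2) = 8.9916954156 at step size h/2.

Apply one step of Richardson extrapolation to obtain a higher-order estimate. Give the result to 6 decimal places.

Order 4 gives 2^r = 16 and 2^r − 1 = 15.
Top: 16(8.9916954156) − (8.9933845648) = 134.8737420848
R = 134.8737420848/15 = 8.9915828057

8.991583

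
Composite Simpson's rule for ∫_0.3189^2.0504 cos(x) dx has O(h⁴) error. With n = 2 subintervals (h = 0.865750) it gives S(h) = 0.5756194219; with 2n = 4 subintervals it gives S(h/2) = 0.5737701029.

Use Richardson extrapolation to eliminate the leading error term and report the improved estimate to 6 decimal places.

With r = 4 the leading error scales as h^4, so the weight is 2^4 = 16.
16×0.5737701029 = 9.1803216464; 9.1803216464 − 0.5756194219 = 8.6047022245
R = 8.6047022245/15 = 0.5736468150
Gap between inputs: 1.849e-03; correction applied: −0.0001232879.

0.573647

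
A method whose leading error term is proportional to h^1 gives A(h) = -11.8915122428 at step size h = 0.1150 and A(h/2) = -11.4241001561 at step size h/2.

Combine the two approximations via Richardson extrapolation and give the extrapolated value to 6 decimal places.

-10.956688

Leading term ∝ h^1; use weight 2 = 2^1.
2·(-11.4241001561) = -22.8482003122; subtract (-11.8915122428) → -10.9566880694
Denominator 2 − 1 = 1.
Extrapolated: (-10.9566880694) / 1 = -10.9566880694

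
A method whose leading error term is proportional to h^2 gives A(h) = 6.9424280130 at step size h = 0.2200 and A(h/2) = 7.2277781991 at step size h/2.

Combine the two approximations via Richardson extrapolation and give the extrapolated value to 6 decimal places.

Method order is 2; weight 2^2 = 4.
A(h/2) − A(h) = 7.2277781991 − 6.9424280130 = 0.2853501861
Correction (A(h/2) − A(h))/(4 − 1) = 0.2853501861/3 = 0.0951167287
R = A(h/2) + (A(h/2) − A(h))/3 = 7.2277781991 + 0.0951167287 = 7.3228949278

7.322895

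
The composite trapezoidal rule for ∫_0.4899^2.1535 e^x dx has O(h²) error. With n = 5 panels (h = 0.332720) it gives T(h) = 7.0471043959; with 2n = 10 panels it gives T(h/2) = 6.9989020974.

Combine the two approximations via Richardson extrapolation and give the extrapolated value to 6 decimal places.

6.982835

r = 2: numerator weight 4, denominator 3.
4*6.9989020974 = 27.9956083896; 27.9956083896 − 7.0471043959 = 20.9485039937
Denominator 4 − 1 = 3.
20.9485039937 ÷ 3 = 6.9828346646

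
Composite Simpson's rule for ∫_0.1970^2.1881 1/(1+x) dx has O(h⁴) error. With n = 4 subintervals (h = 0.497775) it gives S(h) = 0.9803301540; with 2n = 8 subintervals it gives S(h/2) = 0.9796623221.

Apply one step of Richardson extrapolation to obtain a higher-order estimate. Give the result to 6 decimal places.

0.979618

Leading term ∝ h^4; use weight 16 = 2^4.
16*0.9796623221 = 15.6745971536; 15.6745971536 − 0.9803301540 = 14.6942669996
Denominator 16 − 1 = 15.
Result: 0.9796178000
Correction |R − A(h/2)| = 4.452e-05; gap |A(h/2) − A(h)| = 6.678e-04.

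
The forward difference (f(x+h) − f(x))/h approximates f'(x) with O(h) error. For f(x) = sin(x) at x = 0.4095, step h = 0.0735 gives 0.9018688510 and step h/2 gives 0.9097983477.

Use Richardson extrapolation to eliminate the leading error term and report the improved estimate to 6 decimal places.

0.917728

r = 1, so 2^r = 2.
Weighted: 1.8195966954 − 0.9018688510 = 0.9177278444
Denominator 2 − 1 = 1.
So the Richardson estimate is 0.9177278444.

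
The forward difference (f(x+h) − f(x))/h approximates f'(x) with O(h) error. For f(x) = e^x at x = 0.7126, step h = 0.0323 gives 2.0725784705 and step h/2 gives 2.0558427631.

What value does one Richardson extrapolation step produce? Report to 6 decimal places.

2.039107

Error is O(h^1); halving h shrinks it by 2^1 = 2.
2*2.0558427631 = 4.1116855262; subtract 2.0725784705 → 2.0391070557
Divide by 2^1 − 1 = 1.
Result: 2.0391070557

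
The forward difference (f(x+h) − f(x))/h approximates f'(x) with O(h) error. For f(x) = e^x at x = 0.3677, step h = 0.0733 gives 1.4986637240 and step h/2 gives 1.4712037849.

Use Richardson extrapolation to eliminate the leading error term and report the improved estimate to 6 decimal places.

1.443744

r = 1: numerator weight 2, denominator 1.
Numerator 2·A(h/2) − A(h) = 2·1.4712037849 − 1.4986637240 = 1.4437438458
Extrapolated: 1.4437438458 / 1 = 1.4437438458
Correction |R − A(h/2)| = 2.746e-02; gap |A(h/2) − A(h)| = 2.746e-02.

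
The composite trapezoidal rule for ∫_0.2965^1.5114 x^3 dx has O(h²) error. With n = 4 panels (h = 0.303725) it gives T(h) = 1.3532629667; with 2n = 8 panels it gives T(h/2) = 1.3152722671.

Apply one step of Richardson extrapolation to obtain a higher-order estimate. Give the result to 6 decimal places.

1.302609

Error is O(h^2); halving h shrinks it by 2^2 = 4.
Top: 4(1.3152722671) − (1.3532629667) = 3.9078261017
3.9078261017 ÷ 3 = 1.3026087006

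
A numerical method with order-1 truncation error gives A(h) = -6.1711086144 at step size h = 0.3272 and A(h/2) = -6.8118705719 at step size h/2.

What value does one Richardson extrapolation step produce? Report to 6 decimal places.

With r = 1 the leading error scales as h^1, so the weight is 2^1 = 2.
2^1*A(h/2) = -13.6237411438; minus A(h) gives -7.4526325294.
(2*(-6.8118705719) − (-6.1711086144))/(2 − 1) = -7.4526325294
Correction |R − A(h/2)| = 6.408e-01; gap |A(h/2) − A(h)| = 6.408e-01.

-7.452633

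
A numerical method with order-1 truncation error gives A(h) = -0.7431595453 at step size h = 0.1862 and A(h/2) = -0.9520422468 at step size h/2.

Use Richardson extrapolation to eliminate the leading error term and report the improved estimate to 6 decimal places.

Error is O(h^1); halving h shrinks it by 2^1 = 2.
Weighted: (-1.9040844936) − (-0.7431595453) = -1.1609249483
(-1.1609249483) ÷ 1 = -1.1609249483

-1.160925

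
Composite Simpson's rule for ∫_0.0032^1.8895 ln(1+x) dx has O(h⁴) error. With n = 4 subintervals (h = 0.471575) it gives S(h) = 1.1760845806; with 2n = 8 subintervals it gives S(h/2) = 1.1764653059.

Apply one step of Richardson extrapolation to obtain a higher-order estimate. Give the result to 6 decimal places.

1.176491

Method order is 4; weight 2^4 = 16.
A(h/2) − A(h) = 1.1764653059 − 1.1760845806 = 0.0003807253
Correction (A(h/2) − A(h))/(16 − 1) = 0.0003807253/15 = 0.0000253817
R = A(h/2) + (A(h/2) − A(h))/15 = 1.1764653059 + 0.0000253817 = 1.1764906876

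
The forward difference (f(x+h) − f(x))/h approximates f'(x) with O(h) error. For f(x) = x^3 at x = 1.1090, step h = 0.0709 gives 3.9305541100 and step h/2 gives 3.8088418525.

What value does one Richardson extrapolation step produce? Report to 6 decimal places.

3.687130

With r = 1 the leading error scales as h^1, so the weight is 2^1 = 2.
2*3.8088418525 = 7.6176837050; subtract 3.9305541100 → 3.6871295950
R = 3.6871295950/1 = 3.6871295950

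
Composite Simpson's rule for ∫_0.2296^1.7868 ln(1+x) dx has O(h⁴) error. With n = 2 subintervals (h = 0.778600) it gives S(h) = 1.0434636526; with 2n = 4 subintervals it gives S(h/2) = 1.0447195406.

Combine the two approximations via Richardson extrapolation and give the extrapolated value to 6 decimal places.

1.044803

Order 4 gives 2^r = 16 and 2^r − 1 = 15.
Top: 16(1.0447195406) − (1.0434636526) = 15.6720489970
Denominator 16 − 1 = 15.
R = 15.6720489970/15 = 1.0448032665
Shift from A(h/2): +0.0000837259.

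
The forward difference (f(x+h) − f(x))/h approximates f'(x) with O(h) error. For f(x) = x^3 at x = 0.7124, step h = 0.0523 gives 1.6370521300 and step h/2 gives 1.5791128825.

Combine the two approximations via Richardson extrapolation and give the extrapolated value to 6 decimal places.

Leading term ∝ h^1; use weight 2 = 2^1.
2 × 1.5791128825 = 3.1582257650; 3.1582257650 − 1.6370521300 = 1.5211736350
R = 1.5211736350/1 = 1.5211736350
Correction |R − A(h/2)| = 5.794e-02; gap |A(h/2) − A(h)| = 5.794e-02.

1.521174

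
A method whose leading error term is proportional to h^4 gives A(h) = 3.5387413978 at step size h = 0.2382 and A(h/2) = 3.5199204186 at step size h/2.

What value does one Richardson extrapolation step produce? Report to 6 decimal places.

3.518666

Method order is 4; weight 2^4 = 16.
16 × 3.5199204186 = 56.3187266976; subtract 3.5387413978 → 52.7799852998
R = 52.7799852998/15 = 3.5186656867
Shift from A(h/2): −0.0012547319.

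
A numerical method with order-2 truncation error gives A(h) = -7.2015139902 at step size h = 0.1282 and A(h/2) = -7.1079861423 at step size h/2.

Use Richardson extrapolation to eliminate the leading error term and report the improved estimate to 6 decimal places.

-7.076810

Leading term ∝ h^2; use weight 4 = 2^2.
4 × (-7.1079861423) − (-7.2015139902) = -21.2304305790
R = (-21.2304305790)/3 = -7.0768101930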